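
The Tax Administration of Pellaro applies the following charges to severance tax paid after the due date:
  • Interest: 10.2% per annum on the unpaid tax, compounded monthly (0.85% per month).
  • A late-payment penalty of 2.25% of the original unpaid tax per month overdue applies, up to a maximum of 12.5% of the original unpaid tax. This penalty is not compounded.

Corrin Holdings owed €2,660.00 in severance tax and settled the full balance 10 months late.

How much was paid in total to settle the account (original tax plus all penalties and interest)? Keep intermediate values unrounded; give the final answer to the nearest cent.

€3,227.45

Penalty (uncapped): 10 × 2.25% × €2,660.00 = €598.50; cap = 12.5% × €2,660.00 = €332.50 → penalty = €332.50
Interest: €2,660.00 × ((1 + 0.0085)^10 − 1) = €2,660.00 × 0.0883261… = €234.9473…
Total = €2,660.00 + €332.5000 + €234.9473… = €3,227.45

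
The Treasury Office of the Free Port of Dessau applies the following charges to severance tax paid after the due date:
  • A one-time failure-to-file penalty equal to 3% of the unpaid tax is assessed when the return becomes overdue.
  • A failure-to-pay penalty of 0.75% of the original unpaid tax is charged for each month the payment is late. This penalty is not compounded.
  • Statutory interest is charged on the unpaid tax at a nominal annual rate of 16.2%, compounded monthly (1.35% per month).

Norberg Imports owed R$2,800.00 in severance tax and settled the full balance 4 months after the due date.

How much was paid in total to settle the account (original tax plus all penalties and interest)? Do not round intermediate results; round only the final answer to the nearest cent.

R$3,122.29

Failure-to-file penalty: 3% × R$2,800.00 = R$84.00
Failure-to-pay penalty: 4 × 0.75% × R$2,800.00 = R$84.00
Interest: R$2,800.00 × ((1 + 0.0135)^4 − 1) = R$2,800.00 × 0.0551034… = R$154.2894…
Total = R$2,800.00 + R$168.0000 + R$154.2894… = R$3,122.29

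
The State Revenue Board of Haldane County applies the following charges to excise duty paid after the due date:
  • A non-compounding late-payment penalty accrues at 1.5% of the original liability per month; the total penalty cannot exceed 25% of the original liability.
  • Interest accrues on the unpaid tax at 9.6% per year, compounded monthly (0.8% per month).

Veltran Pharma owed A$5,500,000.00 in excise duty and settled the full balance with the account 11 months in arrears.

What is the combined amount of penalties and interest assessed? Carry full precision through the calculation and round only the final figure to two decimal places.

A$1,411,332.16

Penalty: 11 × 1.5% × A$5,500,000.00 = A$907,500.00 (below the 25% cap of A$1,375,000.00)
Interest: A$5,500,000.00 × ((1 + 0.008)^11 − 1) = A$5,500,000.00 × 0.0916058… = A$503,832.1582…
Penalties + interest = A$907,500.0000 + A$503,832.1582… = A$1,411,332.16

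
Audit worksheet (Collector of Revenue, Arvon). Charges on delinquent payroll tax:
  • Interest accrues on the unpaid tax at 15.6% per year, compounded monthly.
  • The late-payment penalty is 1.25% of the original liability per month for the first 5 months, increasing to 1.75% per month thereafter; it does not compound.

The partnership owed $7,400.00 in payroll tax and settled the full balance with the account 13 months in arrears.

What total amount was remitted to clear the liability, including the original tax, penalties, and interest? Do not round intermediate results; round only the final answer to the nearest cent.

Penalty, months 1–5: 5 × 1.25% × $7,400.00 = $462.50
Penalty, months 6–13: 8 × 1.75% × $7,400.00 = $1,036.00
Interest (15.6%/yr ÷ 12 = 1.3%/month): $7,400.00 × ((1 + 0.013)^13 − 1) = $1,352.9512…
Total = $7,400.00 + $1,498.5000 + $1,352.9512… = $10,251.45

$10,251.45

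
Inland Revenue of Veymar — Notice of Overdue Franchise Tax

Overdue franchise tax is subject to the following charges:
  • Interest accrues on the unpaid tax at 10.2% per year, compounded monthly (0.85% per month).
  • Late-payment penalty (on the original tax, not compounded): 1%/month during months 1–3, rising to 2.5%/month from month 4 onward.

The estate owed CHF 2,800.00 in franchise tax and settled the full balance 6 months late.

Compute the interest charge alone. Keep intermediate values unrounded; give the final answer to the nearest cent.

Interest: CHF 2,800.00 × ((1 + 0.0085)^6 − 1) = CHF 2,800.00 × 0.0520961… = CHF 145.8691…

CHF 145.87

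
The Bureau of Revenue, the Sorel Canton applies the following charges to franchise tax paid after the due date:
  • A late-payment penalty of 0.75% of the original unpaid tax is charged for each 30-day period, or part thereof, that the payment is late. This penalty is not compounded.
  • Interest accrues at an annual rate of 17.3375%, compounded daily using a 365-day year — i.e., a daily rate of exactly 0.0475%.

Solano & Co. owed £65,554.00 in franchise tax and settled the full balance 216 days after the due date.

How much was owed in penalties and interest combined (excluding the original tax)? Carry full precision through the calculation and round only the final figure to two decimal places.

Penalty periods: ⌈216/30⌉ = 8; penalty = 8 × 0.75% × £65,554.00 = £3,933.24
Interest: £65,554.00 × ((1 + 0.000475)^216 − 1) = £65,554.00 × 0.10802111… = £7,081.2158…
Penalties + interest = £3,933.2400 + £7,081.2158… = £11,014.46

£11,014.46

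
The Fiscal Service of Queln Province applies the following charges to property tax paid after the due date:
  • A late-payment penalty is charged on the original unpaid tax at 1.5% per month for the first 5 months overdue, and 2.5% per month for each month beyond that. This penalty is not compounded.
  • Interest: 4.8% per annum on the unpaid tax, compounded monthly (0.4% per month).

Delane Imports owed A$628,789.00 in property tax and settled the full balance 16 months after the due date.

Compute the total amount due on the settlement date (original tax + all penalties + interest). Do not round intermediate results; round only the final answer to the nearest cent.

A$890,337.75

Penalty, months 1–5: 5 × 1.5% × A$628,789.00 = A$47,159.18…
Penalty, months 6–16: 11 × 2.5% × A$628,789.00 = A$172,916.98…
Interest: A$628,789.00 × ((1 + 0.004)^16 − 1) = A$628,789.00 × 0.0659563… = A$41,472.6025…
Total = A$628,789.00 + A$220,076.1500 + A$41,472.6025… = A$890,337.75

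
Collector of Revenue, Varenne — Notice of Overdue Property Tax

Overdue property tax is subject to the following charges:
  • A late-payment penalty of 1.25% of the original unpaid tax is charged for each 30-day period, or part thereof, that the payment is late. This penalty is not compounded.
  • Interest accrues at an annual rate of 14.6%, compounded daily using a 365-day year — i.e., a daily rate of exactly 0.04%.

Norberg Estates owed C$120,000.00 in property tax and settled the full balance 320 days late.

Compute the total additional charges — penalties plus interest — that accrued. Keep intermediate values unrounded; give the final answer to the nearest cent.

C$32,882.87

Penalty periods: ⌈320/30⌉ = 11; penalty = 11 × 1.25% × C$120,000.00 = C$16,500.00
Interest: C$120,000.00 × ((1 + 0.0004)^320 − 1) = C$120,000.00 × 0.13652392… = C$16,382.8698…
Penalties + interest = C$16,500.0000 + C$16,382.8698… = C$32,882.87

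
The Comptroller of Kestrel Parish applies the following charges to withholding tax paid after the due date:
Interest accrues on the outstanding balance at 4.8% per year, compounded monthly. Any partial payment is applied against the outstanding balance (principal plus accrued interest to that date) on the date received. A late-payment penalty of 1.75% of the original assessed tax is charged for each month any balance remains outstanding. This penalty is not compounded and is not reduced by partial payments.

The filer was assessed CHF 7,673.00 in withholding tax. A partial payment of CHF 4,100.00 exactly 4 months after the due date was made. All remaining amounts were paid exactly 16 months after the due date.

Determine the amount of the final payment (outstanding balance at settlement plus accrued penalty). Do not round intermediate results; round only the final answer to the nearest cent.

CHF 6,026.33

Monthly rate = 4.8% ÷ 12 = 0.4%
Balance at month 4: CHF 7,673.0000 × (1 + 0.004)^4 = CHF 7,796.5066…
After CHF 4,100.00 payment: CHF 7,796.5066… − CHF 4,100.00 = CHF 3,696.5066…
Balance at month 16: CHF 3,696.5066… × (1 + 0.004)^12 = CHF 3,877.8949…
Penalty: 16 × 1.75% × CHF 7,673.00 = CHF 2,148.44
Final settlement = outstanding balance + penalty = CHF 3,877.8949… + CHF 2,148.44 = CHF 6,026.33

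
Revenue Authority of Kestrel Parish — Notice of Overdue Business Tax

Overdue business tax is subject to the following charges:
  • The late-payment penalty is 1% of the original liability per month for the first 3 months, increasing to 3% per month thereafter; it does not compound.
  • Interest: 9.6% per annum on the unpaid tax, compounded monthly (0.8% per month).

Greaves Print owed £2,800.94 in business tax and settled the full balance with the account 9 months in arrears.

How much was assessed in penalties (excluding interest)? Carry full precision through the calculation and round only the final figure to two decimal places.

Penalty, months 1–3: 3 × 1% × £2,800.94 = £84.03…
Penalty, months 4–9: 6 × 3% × £2,800.94 = £504.17…
Total penalty = £84.03… + £504.17… = £588.20

£588.20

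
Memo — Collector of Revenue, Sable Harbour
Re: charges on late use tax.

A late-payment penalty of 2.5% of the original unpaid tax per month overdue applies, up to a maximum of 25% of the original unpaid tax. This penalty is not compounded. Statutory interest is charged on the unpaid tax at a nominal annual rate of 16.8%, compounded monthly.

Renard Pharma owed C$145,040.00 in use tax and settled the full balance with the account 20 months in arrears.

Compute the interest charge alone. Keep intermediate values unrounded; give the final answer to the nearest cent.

Interest (16.8%/yr ÷ 12 = 1.4%/month): C$145,040.00 × ((1 + 0.014)^20 − 1) = C$46,494.4465…

C$46,494.45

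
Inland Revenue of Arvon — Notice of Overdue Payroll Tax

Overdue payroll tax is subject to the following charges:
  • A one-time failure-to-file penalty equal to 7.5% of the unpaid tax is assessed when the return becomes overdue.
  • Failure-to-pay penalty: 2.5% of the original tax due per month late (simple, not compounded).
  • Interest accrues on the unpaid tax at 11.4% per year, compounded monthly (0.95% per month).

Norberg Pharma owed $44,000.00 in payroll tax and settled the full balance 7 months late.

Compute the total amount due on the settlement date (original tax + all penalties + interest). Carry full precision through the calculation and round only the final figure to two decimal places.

$58,010.72

Failure-to-file penalty: 7.5% × $44,000.00 = $3,300.00
Failure-to-pay penalty: 7 × 2.5% × $44,000.00 = $7,700.00
Interest: $44,000.00 × ((1 + 0.0095)^7 − 1) = $44,000.00 × 0.0684255… = $3,010.7240…
Total = $44,000.00 + $11,000.0000 + $3,010.7240… = $58,010.72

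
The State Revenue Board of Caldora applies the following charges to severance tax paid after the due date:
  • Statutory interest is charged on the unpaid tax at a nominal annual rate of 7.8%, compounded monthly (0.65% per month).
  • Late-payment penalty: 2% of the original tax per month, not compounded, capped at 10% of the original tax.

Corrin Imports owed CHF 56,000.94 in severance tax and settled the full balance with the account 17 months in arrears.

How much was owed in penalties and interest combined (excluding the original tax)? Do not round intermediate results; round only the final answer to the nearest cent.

Penalty (uncapped): 17 × 2% × CHF 56,000.94 = CHF 19,040.32…; cap = 10% × CHF 56,000.94 = CHF 5,600.09… → penalty = CHF 5,600.09…
Interest: CHF 56,000.94 × ((1 + 0.0065)^17 − 1) = CHF 56,000.94 × 0.1164371… = CHF 6,520.5852…
Penalties + interest = CHF 5,600.0940 + CHF 6,520.5852… = CHF 12,120.68

CHF 12,120.68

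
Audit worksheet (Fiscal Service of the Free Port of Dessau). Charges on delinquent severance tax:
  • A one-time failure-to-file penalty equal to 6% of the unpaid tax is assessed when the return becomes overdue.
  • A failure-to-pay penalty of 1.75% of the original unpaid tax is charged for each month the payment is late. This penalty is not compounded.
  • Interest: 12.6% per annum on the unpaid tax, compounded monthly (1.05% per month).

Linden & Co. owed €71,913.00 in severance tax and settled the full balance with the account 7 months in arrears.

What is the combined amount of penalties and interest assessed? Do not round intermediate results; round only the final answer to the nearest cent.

Failure-to-file penalty: 6% × €71,913.00 = €4,314.78
Failure-to-pay penalty: 7 × 1.75% × €71,913.00 = €8,809.34…
Interest: €71,913.00 × ((1 + 0.0105)^7 − 1) = €71,913.00 × 0.0758562… = €5,455.0466…
Penalties + interest = €13,124.1225 + €5,455.0466… = €18,579.17

€18,579.17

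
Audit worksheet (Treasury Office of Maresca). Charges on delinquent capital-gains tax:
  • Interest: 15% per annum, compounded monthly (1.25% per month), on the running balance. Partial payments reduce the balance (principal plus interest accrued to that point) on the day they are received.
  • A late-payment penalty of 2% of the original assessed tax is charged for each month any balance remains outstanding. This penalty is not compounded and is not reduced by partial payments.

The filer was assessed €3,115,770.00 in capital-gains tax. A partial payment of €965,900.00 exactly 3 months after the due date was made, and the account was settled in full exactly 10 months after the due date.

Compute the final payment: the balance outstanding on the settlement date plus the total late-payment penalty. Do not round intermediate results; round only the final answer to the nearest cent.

Balance at month 3: €3,115,770.0000 × (1 + 0.0125)^3 = €3,234,077.9777…
After €965,900.00 payment: €3,234,077.9777… − €965,900.00 = €2,268,177.9777…
Balance at month 10: €2,268,177.9777… × (1 + 0.0125)^7 = €2,474,243.0137…
Penalty: 10 × 2% × €3,115,770.00 = €623,154.00
Final settlement = outstanding balance + penalty = €2,474,243.0137… + €623,154.00 = €3,097,397.01

€3,097,397.01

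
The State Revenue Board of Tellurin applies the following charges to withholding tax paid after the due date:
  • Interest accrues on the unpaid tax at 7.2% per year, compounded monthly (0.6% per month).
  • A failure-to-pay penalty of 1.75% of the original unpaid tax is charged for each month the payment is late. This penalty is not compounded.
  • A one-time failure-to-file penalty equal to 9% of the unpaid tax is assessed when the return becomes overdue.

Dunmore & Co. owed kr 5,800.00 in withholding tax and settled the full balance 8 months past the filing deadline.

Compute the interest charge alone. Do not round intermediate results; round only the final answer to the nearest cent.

Interest: kr 5,800.00 × ((1 + 0.006)^8 − 1) = kr 5,800.00 × 0.0490202… = kr 284.3171…

kr 284.32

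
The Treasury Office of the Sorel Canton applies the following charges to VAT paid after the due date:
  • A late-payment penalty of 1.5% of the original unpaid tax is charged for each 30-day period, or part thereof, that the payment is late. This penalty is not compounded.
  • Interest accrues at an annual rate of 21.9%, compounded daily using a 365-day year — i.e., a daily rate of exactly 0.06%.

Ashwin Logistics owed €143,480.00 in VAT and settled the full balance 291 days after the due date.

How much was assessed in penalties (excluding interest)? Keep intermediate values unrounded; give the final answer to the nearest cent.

€21,522.00

Penalty periods: ⌈291/30⌉ = 10; penalty = 10 × 1.5% × €143,480.00 = €21,522.00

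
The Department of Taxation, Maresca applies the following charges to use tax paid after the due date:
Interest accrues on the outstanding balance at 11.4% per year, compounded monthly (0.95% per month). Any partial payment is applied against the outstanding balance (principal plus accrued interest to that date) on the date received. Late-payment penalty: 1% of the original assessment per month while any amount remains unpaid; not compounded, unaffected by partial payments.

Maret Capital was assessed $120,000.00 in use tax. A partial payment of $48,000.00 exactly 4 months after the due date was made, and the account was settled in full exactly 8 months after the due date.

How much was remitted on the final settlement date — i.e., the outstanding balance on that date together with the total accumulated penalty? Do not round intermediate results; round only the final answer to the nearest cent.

Balance at month 4: $120,000.0000 × (1 + 0.0095)^4 = $124,625.3925…
After $48,000.00 payment: $124,625.3925… − $48,000.00 = $76,625.3925…
Balance at month 8: $76,625.3925… × (1 + 0.0095)^4 = $79,578.9135…
Penalty: 8 × 1% × $120,000.00 = $9,600.00
Final settlement = outstanding balance + penalty = $79,578.9135… + $9,600.00 = $89,178.91

$89,178.91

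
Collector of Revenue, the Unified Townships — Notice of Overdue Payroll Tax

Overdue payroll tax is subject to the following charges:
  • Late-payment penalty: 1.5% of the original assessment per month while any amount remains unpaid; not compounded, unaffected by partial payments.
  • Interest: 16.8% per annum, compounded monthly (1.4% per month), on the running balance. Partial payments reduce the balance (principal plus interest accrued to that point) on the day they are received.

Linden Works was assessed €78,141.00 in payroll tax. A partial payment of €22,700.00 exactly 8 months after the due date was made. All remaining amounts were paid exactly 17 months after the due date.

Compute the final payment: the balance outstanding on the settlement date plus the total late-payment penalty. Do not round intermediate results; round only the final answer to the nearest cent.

Balance at month 8: €78,141.0000 × (1 + 0.014)^8 = €87,333.8498…
After €22,700.00 payment: €87,333.8498… − €22,700.00 = €64,633.8498…
Balance at month 17: €64,633.8498… × (1 + 0.014)^9 = €73,248.9864…
Penalty: 17 × 1.5% × €78,141.00 = €19,925.96…
Final settlement = outstanding balance + penalty = €73,248.9864… + €19,925.96… = €93,174.94

€93,174.94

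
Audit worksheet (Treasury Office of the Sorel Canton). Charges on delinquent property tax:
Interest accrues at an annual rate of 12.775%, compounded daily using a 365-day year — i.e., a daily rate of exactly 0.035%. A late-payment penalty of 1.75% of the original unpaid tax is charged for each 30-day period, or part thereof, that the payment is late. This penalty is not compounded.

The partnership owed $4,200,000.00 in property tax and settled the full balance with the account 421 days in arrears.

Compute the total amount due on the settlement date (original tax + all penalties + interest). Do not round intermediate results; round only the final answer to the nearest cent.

Penalty periods: ⌈421/30⌉ = 15; penalty = 15 × 1.75% × $4,200,000.00 = $1,102,500.00
Interest: $4,200,000.00 × ((1 + 0.00035)^421 − 1) = $4,200,000.00 × 0.15872959… = $666,664.2577…
Total = $4,200,000.00 + $1,102,500.0000 + $666,664.2577… = $5,969,164.26

$5,969,164.26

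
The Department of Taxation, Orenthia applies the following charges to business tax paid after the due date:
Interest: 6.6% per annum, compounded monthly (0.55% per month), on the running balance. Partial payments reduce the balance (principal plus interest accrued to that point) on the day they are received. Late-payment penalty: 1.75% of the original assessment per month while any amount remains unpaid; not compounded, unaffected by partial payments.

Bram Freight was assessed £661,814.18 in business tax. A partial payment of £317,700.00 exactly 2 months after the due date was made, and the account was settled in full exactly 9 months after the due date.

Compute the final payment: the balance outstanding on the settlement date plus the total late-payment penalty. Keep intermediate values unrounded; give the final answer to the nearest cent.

£469,404.63

Balance at month 2: £661,814.1800 × (1 + 0.0055)^2 = £669,114.1559…
After £317,700.00 payment: £669,114.1559… − £317,700.00 = £351,414.1559…
Balance at month 9: £351,414.1559… × (1 + 0.0055)^7 = £365,168.8943…
Penalty: 9 × 1.75% × £661,814.18 = £104,235.73…
Final settlement = outstanding balance + penalty = £365,168.8943… + £104,235.73… = £469,404.63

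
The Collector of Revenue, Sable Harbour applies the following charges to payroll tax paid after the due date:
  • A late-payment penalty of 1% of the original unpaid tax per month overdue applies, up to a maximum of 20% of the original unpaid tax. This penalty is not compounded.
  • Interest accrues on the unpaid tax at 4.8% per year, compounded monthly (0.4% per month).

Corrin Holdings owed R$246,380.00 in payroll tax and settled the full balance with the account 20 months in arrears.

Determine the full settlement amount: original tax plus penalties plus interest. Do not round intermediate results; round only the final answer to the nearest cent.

R$316,133.68

Penalty (uncapped): 20 × 1% × R$246,380.00 = R$49,276.00; cap = 20% × R$246,380.00 = R$49,276.00 → penalty = R$49,276.00
Interest: R$246,380.00 × ((1 + 0.004)^20 − 1) = R$246,380.00 × 0.0831142… = R$20,477.6806…
Total = R$246,380.00 + R$49,276.0000 + R$20,477.6806… = R$316,133.68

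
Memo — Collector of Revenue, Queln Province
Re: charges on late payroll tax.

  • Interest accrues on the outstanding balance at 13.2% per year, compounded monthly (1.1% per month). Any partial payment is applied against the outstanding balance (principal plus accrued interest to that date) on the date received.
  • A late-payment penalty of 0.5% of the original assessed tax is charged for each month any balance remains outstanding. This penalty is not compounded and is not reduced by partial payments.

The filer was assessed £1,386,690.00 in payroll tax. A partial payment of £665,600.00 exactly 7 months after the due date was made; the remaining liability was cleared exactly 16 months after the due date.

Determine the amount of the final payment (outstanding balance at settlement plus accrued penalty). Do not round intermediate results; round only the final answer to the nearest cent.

£1,028,419.50

Balance at month 7: £1,386,690.0000 × (1 + 0.011)^7 = £1,497,054.0235…
After £665,600.00 payment: £1,497,054.0235… − £665,600.00 = £831,454.0235…
Balance at month 16: £831,454.0235… × (1 + 0.011)^9 = £917,484.2963…
Penalty: 16 × 0.5% × £1,386,690.00 = £110,935.20
Final settlement = outstanding balance + penalty = £917,484.2963… + £110,935.20 = £1,028,419.50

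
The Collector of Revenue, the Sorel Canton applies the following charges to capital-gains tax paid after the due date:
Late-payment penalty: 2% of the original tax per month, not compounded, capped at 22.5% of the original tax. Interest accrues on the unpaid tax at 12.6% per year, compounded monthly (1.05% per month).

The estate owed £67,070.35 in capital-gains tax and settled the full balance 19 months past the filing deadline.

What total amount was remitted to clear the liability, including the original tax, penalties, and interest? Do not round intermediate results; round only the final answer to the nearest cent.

Penalty (uncapped): 19 × 2% × £67,070.35 = £25,486.73…; cap = 22.5% × £67,070.35 = £15,090.83… → penalty = £15,090.83…
Interest: £67,070.35 × ((1 + 0.0105)^19 − 1) = £67,070.35 × 0.2195231… = £14,723.4927…
Total = £67,070.35 + £15,090.8288… + £14,723.4927… = £96,884.67

£96,884.67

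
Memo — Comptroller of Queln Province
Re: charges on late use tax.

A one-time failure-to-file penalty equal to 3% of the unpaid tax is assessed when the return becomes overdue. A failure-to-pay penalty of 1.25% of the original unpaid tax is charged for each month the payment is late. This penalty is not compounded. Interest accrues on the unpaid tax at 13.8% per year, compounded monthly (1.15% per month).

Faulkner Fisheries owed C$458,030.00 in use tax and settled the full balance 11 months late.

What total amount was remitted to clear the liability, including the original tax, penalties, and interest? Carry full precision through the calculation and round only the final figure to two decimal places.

Failure-to-file penalty: 3% × C$458,030.00 = C$13,740.90
Failure-to-pay penalty: 11 × 1.25% × C$458,030.00 = C$62,979.13…
Interest: C$458,030.00 × ((1 + 0.0115)^11 − 1) = C$458,030.00 × 0.1340306… = C$61,390.0174…
Total = C$458,030.00 + C$76,720.0250 + C$61,390.0174… = C$596,140.04

C$596,140.04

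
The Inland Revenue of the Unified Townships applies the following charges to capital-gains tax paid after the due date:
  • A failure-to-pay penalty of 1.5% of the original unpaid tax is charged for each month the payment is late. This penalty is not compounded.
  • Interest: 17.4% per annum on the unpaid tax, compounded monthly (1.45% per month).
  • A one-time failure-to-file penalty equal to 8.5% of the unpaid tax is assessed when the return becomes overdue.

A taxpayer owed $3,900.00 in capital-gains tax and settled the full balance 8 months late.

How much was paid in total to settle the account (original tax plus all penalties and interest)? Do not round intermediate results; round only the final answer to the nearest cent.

$5,175.54

Failure-to-file penalty: 8.5% × $3,900.00 = $331.50
Failure-to-pay penalty: 8 × 1.5% × $3,900.00 = $468.00
Interest: $3,900.00 × ((1 + 0.0145)^8 − 1) = $3,900.00 × 0.1220609… = $476.0373…
Total = $3,900.00 + $799.5000 + $476.0373… = $5,175.54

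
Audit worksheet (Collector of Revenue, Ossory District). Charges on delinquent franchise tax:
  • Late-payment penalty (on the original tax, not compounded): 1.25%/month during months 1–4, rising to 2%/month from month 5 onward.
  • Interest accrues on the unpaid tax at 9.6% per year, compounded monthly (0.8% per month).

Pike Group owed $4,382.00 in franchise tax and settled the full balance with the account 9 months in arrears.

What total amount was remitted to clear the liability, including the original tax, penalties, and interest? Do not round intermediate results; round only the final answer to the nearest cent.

Penalty, months 1–4: 4 × 1.25% × $4,382.00 = $219.10
Penalty, months 5–9: 5 × 2% × $4,382.00 = $438.20
Interest: $4,382.00 × ((1 + 0.008)^9 − 1) = $4,382.00 × 0.0743475… = $325.7909…
Total = $4,382.00 + $657.3000 + $325.7909… = $5,365.09

$5,365.09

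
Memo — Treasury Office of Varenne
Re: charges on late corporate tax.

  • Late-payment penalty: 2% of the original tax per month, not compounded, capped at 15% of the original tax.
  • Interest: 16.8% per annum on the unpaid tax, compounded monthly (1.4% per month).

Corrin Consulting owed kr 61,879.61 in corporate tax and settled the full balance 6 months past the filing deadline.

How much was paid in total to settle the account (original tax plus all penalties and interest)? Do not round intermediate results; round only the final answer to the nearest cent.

Penalty: 6 × 2% × kr 61,879.61 = kr 7,425.55… (below the 15% cap of kr 9,281.94…)
Interest: kr 61,879.61 × ((1 + 0.014)^6 − 1) = kr 61,879.61 × 0.0869955… = kr 5,383.2451…
Total = kr 61,879.61 + kr 7,425.5532 + kr 5,383.2451… = kr 74,688.41

kr 74,688.41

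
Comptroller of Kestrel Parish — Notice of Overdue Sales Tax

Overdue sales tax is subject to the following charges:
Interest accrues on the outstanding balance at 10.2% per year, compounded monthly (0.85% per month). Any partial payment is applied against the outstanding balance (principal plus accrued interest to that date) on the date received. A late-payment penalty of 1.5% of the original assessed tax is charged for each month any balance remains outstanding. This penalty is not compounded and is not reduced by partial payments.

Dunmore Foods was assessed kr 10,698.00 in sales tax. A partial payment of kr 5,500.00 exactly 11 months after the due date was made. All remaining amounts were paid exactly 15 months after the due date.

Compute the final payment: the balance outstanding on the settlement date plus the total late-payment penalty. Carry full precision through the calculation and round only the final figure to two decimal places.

kr 8,863.87

Balance at month 11: kr 10,698.0000 × (1 + 0.0085)^11 = kr 11,741.8769…
After kr 5,500.00 payment: kr 11,741.8769… − kr 5,500.00 = kr 6,241.8769…
Balance at month 15: kr 6,241.8769… × (1 + 0.0085)^4 = kr 6,456.8219…
Penalty: 15 × 1.5% × kr 10,698.00 = kr 2,407.05
Final settlement = outstanding balance + penalty = kr 6,456.8219… + kr 2,407.05 = kr 8,863.87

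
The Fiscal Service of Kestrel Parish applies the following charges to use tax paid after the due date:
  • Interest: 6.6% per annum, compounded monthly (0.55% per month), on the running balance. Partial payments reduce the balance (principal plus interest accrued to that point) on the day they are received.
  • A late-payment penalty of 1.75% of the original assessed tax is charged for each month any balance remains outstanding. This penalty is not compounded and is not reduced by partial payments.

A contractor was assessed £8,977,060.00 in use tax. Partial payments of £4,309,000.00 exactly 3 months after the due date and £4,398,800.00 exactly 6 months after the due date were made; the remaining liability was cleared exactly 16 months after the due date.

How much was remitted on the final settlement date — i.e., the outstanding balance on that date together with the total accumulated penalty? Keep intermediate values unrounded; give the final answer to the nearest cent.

Balance at month 3: £8,977,060.0000 × (1 + 0.0055)^3 = £9,125,997.6518…
After £4,309,000.00 payment: £9,125,997.6518… − £4,309,000.00 = £4,816,997.6518…
Balance at month 6: £4,816,997.6518… × (1 + 0.0055)^3 = £4,896,916.0570…
After £4,398,800.00 payment: £4,896,916.0570… − £4,398,800.00 = £498,116.0570…
Balance at month 16: £498,116.0570… × (1 + 0.0055)^10 = £526,200.5418…
Penalty: 16 × 1.75% × £8,977,060.00 = £2,513,576.80
Final settlement = outstanding balance + penalty = £526,200.5418… + £2,513,576.80 = £3,039,777.34

£3,039,777.34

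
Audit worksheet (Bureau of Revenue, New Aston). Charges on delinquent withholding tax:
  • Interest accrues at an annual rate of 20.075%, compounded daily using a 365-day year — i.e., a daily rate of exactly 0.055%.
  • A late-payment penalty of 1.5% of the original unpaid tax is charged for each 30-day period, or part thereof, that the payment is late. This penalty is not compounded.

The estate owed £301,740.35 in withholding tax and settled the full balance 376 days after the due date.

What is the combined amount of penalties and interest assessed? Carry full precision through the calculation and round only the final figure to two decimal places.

£128,139.08

Penalty periods: ⌈376/30⌉ = 13; penalty = 13 × 1.5% × £301,740.35 = £58,839.37…
Interest: £301,740.35 × ((1 + 0.00055)^376 − 1) = £301,740.35 × 0.22966669… = £69,299.7081…
Penalties + interest = £58,839.3683… + £69,299.7081… = £128,139.08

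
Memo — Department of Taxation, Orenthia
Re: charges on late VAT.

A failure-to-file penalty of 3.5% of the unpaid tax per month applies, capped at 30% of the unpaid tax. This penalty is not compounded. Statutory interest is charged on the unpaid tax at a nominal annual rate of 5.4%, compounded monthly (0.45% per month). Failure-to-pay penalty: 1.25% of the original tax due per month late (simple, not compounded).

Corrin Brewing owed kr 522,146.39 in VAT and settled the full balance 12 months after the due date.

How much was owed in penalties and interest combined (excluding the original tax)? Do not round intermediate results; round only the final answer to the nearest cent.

Failure-to-file: 12 × 3.5% × kr 522,146.39 = kr 219,301.48…, capped at 30% × kr 522,146.39 = kr 156,643.92…
Failure-to-pay penalty: 12 × 1.25% × kr 522,146.39 = kr 78,321.96…
Interest: kr 522,146.39 × ((1 + 0.0045)^12 − 1) = kr 522,146.39 × 0.0553568… = kr 28,904.3282…
Penalties + interest = kr 234,965.8755 + kr 28,904.3282… = kr 263,870.20

kr 263,870.20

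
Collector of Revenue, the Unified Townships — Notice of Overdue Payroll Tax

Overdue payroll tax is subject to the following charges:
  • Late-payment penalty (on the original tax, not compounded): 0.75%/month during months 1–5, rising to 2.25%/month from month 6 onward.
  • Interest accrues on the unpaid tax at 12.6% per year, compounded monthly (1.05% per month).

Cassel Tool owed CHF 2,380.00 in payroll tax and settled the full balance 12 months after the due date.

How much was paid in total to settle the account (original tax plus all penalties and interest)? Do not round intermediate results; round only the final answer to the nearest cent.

CHF 3,161.92

Penalty, months 1–5: 5 × 0.75% × CHF 2,380.00 = CHF 89.25
Penalty, months 6–12: 7 × 2.25% × CHF 2,380.00 = CHF 374.85
Interest: CHF 2,380.00 × ((1 + 0.0105)^12 − 1) = CHF 2,380.00 × 0.1335373… = CHF 317.8188…
Total = CHF 2,380.00 + CHF 464.1000 + CHF 317.8188… = CHF 3,161.92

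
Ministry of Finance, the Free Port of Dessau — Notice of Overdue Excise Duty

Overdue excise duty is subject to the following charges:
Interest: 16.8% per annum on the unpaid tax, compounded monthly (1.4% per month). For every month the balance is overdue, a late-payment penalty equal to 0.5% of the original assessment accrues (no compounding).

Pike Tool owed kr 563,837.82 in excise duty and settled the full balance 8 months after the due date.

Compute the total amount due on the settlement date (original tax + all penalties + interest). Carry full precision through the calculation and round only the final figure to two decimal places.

Late-payment penalty: 8 × 0.5% × kr 563,837.82 = kr 22,553.51…
Interest: kr 563,837.82 × ((1 + 0.014)^8 − 1) = kr 563,837.82 × 0.1176444… = kr 66,332.3527…
Total = kr 563,837.82 + kr 22,553.5128 + kr 66,332.3527… = kr 652,723.69

kr 652,723.69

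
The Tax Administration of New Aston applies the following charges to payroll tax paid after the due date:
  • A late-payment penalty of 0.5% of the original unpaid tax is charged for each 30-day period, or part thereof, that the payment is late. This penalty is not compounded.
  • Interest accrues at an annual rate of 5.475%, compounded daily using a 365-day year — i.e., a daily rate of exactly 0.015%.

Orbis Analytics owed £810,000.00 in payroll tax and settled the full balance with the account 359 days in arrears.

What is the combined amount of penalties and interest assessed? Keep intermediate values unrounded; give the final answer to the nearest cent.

£93,410.84

Penalty periods: ⌈359/30⌉ = 12; penalty = 12 × 0.5% × £810,000.00 = £48,600.00
Interest: £810,000.00 × ((1 + 0.00015)^359 − 1) = £810,000.00 × 0.05532203… = £44,810.8440…
Penalties + interest = £48,600.0000 + £44,810.8440… = £93,410.84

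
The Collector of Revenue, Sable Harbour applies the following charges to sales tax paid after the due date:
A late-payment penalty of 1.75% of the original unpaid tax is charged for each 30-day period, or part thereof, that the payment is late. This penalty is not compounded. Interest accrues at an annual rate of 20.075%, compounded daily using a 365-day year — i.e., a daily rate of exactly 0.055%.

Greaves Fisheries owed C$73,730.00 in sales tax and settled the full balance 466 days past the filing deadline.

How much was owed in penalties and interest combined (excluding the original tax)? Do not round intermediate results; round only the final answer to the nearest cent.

Penalty periods: ⌈466/30⌉ = 16; penalty = 16 × 1.75% × C$73,730.00 = C$20,644.40
Interest: C$73,730.00 × ((1 + 0.00055)^466 − 1) = C$73,730.00 × 0.29204928… = C$21,532.7931…
Penalties + interest = C$20,644.4000 + C$21,532.7931… = C$42,177.19

C$42,177.19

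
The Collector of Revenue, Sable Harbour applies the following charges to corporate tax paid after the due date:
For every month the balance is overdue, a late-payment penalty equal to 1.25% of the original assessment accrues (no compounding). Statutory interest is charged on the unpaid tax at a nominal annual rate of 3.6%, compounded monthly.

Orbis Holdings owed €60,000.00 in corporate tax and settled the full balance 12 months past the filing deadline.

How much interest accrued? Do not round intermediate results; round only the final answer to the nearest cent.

Interest (3.6%/yr ÷ 12 = 0.3%/month): €60,000.00 × ((1 + 0.003)^12 − 1) = €2,195.9988…

€2,196.00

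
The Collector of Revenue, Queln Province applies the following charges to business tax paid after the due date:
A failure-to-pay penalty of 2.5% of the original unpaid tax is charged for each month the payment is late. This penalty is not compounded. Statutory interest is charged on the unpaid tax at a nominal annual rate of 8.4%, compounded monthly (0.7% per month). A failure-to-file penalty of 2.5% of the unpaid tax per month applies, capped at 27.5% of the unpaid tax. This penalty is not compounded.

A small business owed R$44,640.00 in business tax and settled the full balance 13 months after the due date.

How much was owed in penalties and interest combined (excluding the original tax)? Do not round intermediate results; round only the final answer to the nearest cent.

Failure-to-file: 13 × 2.5% × R$44,640.00 = R$14,508.00, capped at 27.5% × R$44,640.00 = R$12,276.00
Failure-to-pay penalty = 2.5% × R$44,640.00 × 13 mo = R$14,508.00
Interest: R$44,640.00 × ((1 + 0.007)^13 − 1) = R$44,640.00 × 0.0949218… = R$4,237.3108…
Penalties + interest = R$26,784.0000 + R$4,237.3108… = R$31,021.31

R$31,021.31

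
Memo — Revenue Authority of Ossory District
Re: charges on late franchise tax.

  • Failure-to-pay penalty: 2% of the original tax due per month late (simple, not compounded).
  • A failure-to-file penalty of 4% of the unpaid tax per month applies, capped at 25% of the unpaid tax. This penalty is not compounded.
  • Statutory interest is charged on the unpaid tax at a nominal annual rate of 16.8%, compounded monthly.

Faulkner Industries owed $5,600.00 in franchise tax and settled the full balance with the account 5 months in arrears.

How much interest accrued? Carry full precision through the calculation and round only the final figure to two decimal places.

$403.13

Interest (16.8%/yr ÷ 12 = 1.4%/month): $5,600.00 × ((1 + 0.014)^5 − 1) = $403.1307…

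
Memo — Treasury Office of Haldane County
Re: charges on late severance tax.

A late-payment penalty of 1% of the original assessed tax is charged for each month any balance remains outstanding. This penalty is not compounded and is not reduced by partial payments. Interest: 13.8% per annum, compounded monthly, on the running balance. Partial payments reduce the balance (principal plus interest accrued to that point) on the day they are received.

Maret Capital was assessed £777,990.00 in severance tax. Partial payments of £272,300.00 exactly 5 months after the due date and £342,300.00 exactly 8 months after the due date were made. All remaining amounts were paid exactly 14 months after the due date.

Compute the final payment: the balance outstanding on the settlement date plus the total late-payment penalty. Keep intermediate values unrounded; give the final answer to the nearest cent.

£353,549.43

Monthly rate = 13.8% ÷ 12 = 1.15%
Balance at month 5: £777,990.0000 × (1 + 0.0115)^5 = £823,765.2172…
After £272,300.00 payment: £823,765.2172… − £272,300.00 = £551,465.2172…
Balance at month 8: £551,465.2172… × (1 + 0.0115)^3 = £570,710.3998…
After £342,300.00 payment: £570,710.3998… − £342,300.00 = £228,410.3998…
Balance at month 14: £228,410.3998… × (1 + 0.0115)^6 = £244,630.8343…
Penalty: 14 × 1% × £777,990.00 = £108,918.60
Final settlement = outstanding balance + penalty = £244,630.8343… + £108,918.60 = £353,549.43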